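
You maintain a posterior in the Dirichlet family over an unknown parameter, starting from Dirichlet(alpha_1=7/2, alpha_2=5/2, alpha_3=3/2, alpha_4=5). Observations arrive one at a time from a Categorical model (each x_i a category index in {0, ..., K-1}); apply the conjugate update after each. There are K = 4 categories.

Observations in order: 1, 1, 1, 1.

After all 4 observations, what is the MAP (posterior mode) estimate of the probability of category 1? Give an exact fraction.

obs 1: x=1 → posterior Dirichlet(7/2, 7/2, 3/2, 5)
obs 2: x=1 → posterior Dirichlet(7/2, 9/2, 3/2, 5)
obs 3: x=1 → posterior Dirichlet(7/2, 11/2, 3/2, 5)
obs 4: x=1 → posterior Dirichlet(7/2, 13/2, 3/2, 5)

11/25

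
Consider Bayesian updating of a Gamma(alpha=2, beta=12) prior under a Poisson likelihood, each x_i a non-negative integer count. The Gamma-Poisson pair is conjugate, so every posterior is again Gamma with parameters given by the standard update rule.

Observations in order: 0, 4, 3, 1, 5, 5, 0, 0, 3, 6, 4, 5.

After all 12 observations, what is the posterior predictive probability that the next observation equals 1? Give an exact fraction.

1066131515763017612806608442281660438951651414468722688/3308722450212110699485634768279851414263248443603515625

obs 1: x=0 → posterior Gamma(2, 13)
obs 2: x=4 → posterior Gamma(6, 14)
obs 3: x=3 → posterior Gamma(9, 15)
obs 4: x=1 → posterior Gamma(10, 16)
obs 5: x=5 → posterior Gamma(15, 17)
obs 6: x=5 → posterior Gamma(20, 18)
obs 7: x=0 → posterior Gamma(20, 19)
obs 8: x=0 → posterior Gamma(20, 20)
obs 9: x=3 → posterior Gamma(23, 21)
obs 10: x=6 → posterior Gamma(29, 22)
obs 11: x=4 → posterior Gamma(33, 23)
obs 12: x=5 → posterior Gamma(38, 24)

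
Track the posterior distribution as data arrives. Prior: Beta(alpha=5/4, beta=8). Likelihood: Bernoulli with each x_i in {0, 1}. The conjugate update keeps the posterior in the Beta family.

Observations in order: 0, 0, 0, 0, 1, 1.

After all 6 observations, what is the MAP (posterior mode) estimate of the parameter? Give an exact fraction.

9/53

obs 1: x=0 → posterior Beta(5/4, 9)
obs 2: x=0 → posterior Beta(5/4, 10)
obs 3: x=0 → posterior Beta(5/4, 11)
obs 4: x=0 → posterior Beta(5/4, 12)
obs 5: x=1 → posterior Beta(9/4, 12)
obs 6: x=1 → posterior Beta(13/4, 12)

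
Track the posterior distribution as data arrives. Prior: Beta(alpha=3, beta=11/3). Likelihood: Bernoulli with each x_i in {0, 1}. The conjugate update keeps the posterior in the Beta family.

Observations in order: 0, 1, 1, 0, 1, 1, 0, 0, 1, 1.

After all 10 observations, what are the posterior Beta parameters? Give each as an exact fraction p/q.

obs 1: x=0 → posterior Beta(3, 14/3)
obs 2: x=1 → posterior Beta(4, 14/3)
obs 3: x=1 → posterior Beta(5, 14/3)
obs 4: x=0 → posterior Beta(5, 17/3)
obs 5: x=1 → posterior Beta(6, 17/3)
obs 6: x=1 → posterior Beta(7, 17/3)
obs 7: x=0 → posterior Beta(7, 20/3)
obs 8: x=0 → posterior Beta(7, 23/3)
obs 9: x=1 → posterior Beta(8, 23/3)
obs 10: x=1 → posterior Beta(9, 23/3)

alpha=9, beta=23/3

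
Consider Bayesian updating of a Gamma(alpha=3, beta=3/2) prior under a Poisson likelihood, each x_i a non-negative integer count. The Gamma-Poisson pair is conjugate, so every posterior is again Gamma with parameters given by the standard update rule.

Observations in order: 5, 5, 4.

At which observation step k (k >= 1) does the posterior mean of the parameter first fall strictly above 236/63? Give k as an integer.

k = 3

obs 1: x=5 → posterior Gamma(8, 5/2)
obs 2: x=5 → posterior Gamma(13, 7/2)
obs 3: x=4 → posterior Gamma(17, 9/2)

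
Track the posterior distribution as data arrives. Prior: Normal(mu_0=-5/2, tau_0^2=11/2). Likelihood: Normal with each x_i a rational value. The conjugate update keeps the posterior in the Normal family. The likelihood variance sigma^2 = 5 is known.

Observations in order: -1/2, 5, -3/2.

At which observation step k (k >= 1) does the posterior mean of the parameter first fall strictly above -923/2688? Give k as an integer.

k = 2

obs 1: x=-1/2 → posterior Normal(-61/42, 55/21)
obs 2: x=5 → posterior Normal(49/64, 55/32)
obs 3: x=-3/2 → posterior Normal(8/43, 55/43)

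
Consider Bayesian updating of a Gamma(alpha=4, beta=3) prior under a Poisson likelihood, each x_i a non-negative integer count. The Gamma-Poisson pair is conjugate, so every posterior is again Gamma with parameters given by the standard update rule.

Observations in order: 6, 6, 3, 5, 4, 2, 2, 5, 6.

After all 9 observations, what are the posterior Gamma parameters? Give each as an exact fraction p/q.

obs 1: x=6 → posterior Gamma(10, 4)
obs 2: x=6 → posterior Gamma(16, 5)
obs 3: x=3 → posterior Gamma(19, 6)
obs 4: x=5 → posterior Gamma(24, 7)
obs 5: x=4 → posterior Gamma(28, 8)
obs 6: x=2 → posterior Gamma(30, 9)
obs 7: x=2 → posterior Gamma(32, 10)
obs 8: x=5 → posterior Gamma(37, 11)
obs 9: x=6 → posterior Gamma(43, 12)

alpha=43, beta=12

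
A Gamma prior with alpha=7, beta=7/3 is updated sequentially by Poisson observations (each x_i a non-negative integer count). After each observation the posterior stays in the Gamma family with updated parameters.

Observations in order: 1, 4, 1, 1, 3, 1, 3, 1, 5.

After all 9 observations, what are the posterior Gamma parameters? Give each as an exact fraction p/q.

alpha=27, beta=34/3

obs 1: x=1 → posterior Gamma(8, 10/3)
obs 2: x=4 → posterior Gamma(12, 13/3)
obs 3: x=1 → posterior Gamma(13, 16/3)
obs 4: x=1 → posterior Gamma(14, 19/3)
obs 5: x=3 → posterior Gamma(17, 22/3)
obs 6: x=1 → posterior Gamma(18, 25/3)
obs 7: x=3 → posterior Gamma(21, 28/3)
obs 8: x=1 → posterior Gamma(22, 31/3)
obs 9: x=5 → posterior Gamma(27, 34/3)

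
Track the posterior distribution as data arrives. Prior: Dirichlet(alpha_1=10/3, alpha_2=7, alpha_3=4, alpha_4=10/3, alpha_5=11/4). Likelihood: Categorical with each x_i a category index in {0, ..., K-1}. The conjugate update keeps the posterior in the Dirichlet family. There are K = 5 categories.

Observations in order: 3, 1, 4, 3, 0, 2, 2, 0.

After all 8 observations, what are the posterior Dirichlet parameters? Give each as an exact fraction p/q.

obs 1: x=3 → posterior Dirichlet(10/3, 7, 4, 13/3, 11/4)
obs 2: x=1 → posterior Dirichlet(10/3, 8, 4, 13/3, 11/4)
obs 3: x=4 → posterior Dirichlet(10/3, 8, 4, 13/3, 15/4)
obs 4: x=3 → posterior Dirichlet(10/3, 8, 4, 16/3, 15/4)
obs 5: x=0 → posterior Dirichlet(13/3, 8, 4, 16/3, 15/4)
obs 6: x=2 → posterior Dirichlet(13/3, 8, 5, 16/3, 15/4)
obs 7: x=2 → posterior Dirichlet(13/3, 8, 6, 16/3, 15/4)
obs 8: x=0 → posterior Dirichlet(16/3, 8, 6, 16/3, 15/4)

alpha_1=16/3, alpha_2=8, alpha_3=6, alpha_4=16/3, alpha_5=15/4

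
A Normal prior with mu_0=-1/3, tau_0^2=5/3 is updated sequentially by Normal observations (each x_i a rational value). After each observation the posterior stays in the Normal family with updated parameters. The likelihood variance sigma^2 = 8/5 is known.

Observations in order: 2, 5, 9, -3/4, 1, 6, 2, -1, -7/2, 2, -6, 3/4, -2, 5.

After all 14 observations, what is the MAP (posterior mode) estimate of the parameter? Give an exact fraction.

959/748

obs 1: x=2 → posterior Normal(6/7, 40/49)
obs 2: x=5 → posterior Normal(167/74, 20/37)
obs 3: x=9 → posterior Normal(392/99, 40/99)
obs 4: x=-3/4 → posterior Normal(1493/496, 10/31)
obs 5: x=1 → posterior Normal(1593/596, 40/149)
obs 6: x=6 → posterior Normal(731/232, 20/87)
obs 7: x=2 → posterior Normal(2393/796, 40/199)
obs 8: x=-1 → posterior Normal(2293/896, 5/28)
obs 9: x=-7/2 → posterior Normal(1943/996, 40/249)
obs 10: x=2 → posterior Normal(2143/1096, 20/137)
obs 11: x=-6 → posterior Normal(1543/1196, 40/299)
obs 12: x=3/4 → posterior Normal(809/648, 10/81)
obs 13: x=-2 → posterior Normal(709/698, 40/349)
obs 14: x=5 → posterior Normal(959/748, 20/187)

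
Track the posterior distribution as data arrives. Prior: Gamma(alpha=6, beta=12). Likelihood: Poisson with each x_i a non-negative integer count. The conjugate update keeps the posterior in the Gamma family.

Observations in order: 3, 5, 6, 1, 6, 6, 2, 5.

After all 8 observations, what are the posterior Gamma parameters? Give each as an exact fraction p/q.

obs 1: x=3 → posterior Gamma(9, 13)
obs 2: x=5 → posterior Gamma(14, 14)
obs 3: x=6 → posterior Gamma(20, 15)
obs 4: x=1 → posterior Gamma(21, 16)
obs 5: x=6 → posterior Gamma(27, 17)
obs 6: x=6 → posterior Gamma(33, 18)
obs 7: x=2 → posterior Gamma(35, 19)
obs 8: x=5 → posterior Gamma(40, 20)

alpha=40, beta=20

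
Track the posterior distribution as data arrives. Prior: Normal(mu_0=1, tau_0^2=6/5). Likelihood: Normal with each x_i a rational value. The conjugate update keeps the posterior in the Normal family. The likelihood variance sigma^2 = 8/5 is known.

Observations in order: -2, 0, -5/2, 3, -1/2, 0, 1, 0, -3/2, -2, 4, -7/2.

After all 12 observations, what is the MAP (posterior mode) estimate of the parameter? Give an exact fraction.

obs 1: x=-2 → posterior Normal(-2/7, 24/35)
obs 2: x=0 → posterior Normal(-1/5, 12/25)
obs 3: x=-5/2 → posterior Normal(-19/26, 24/65)
obs 4: x=3 → posterior Normal(-1/32, 3/10)
obs 5: x=-1/2 → posterior Normal(-2/19, 24/95)
obs 6: x=0 → posterior Normal(-1/11, 12/55)
obs 7: x=1 → posterior Normal(1/25, 24/125)
obs 8: x=0 → posterior Normal(1/28, 6/35)
obs 9: x=-3/2 → posterior Normal(-7/62, 24/155)
obs 10: x=-2 → posterior Normal(-19/68, 12/85)
obs 11: x=4 → posterior Normal(5/74, 24/185)
obs 12: x=-7/2 → posterior Normal(-1/5, 3/25)

-1/5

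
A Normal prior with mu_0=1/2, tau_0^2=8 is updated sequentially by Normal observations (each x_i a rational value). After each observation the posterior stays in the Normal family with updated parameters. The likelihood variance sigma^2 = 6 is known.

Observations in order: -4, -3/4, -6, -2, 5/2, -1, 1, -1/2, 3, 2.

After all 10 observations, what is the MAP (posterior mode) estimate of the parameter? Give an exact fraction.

-1/2

obs 1: x=-4 → posterior Normal(-29/14, 24/7)
obs 2: x=-3/4 → posterior Normal(-35/22, 24/11)
obs 3: x=-6 → posterior Normal(-83/30, 8/5)
obs 4: x=-2 → posterior Normal(-99/38, 24/19)
obs 5: x=5/2 → posterior Normal(-79/46, 24/23)
obs 6: x=-1 → posterior Normal(-29/18, 8/9)
obs 7: x=1 → posterior Normal(-79/62, 24/31)
obs 8: x=-1/2 → posterior Normal(-83/70, 24/35)
obs 9: x=3 → posterior Normal(-59/78, 8/13)
obs 10: x=2 → posterior Normal(-1/2, 24/43)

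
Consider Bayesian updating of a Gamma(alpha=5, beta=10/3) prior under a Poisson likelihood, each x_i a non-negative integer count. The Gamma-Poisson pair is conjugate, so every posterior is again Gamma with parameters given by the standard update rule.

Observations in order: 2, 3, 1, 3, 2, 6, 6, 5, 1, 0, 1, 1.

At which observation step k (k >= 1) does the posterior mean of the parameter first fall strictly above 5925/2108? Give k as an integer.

k = 8

obs 1: x=2 → posterior Gamma(7, 13/3)
obs 2: x=3 → posterior Gamma(10, 16/3)
obs 3: x=1 → posterior Gamma(11, 19/3)
obs 4: x=3 → posterior Gamma(14, 22/3)
obs 5: x=2 → posterior Gamma(16, 25/3)
obs 6: x=6 → posterior Gamma(22, 28/3)
obs 7: x=6 → posterior Gamma(28, 31/3)
obs 8: x=5 → posterior Gamma(33, 34/3)
obs 9: x=1 → posterior Gamma(34, 37/3)
obs 10: x=0 → posterior Gamma(34, 40/3)
obs 11: x=1 → posterior Gamma(35, 43/3)
obs 12: x=1 → posterior Gamma(36, 46/3)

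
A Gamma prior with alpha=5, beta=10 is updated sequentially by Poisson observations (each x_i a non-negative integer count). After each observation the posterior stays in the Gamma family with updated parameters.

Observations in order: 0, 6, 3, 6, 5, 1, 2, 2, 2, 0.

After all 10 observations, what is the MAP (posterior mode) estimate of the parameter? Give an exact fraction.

obs 1: x=0 → posterior Gamma(5, 11)
obs 2: x=6 → posterior Gamma(11, 12)
obs 3: x=3 → posterior Gamma(14, 13)
obs 4: x=6 → posterior Gamma(20, 14)
obs 5: x=5 → posterior Gamma(25, 15)
obs 6: x=1 → posterior Gamma(26, 16)
obs 7: x=2 → posterior Gamma(28, 17)
obs 8: x=2 → posterior Gamma(30, 18)
obs 9: x=2 → posterior Gamma(32, 19)
obs 10: x=0 → posterior Gamma(32, 20)

31/20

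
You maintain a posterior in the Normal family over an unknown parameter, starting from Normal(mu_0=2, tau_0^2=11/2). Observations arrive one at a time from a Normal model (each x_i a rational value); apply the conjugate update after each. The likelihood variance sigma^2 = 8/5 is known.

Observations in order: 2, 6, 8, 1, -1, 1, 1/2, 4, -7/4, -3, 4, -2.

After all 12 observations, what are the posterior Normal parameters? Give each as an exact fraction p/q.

mu_0=4253/2704, tau_0^2=22/169

obs 1: x=2 → posterior Normal(2, 88/71)
obs 2: x=6 → posterior Normal(236/63, 44/63)
obs 3: x=8 → posterior Normal(912/181, 88/181)
obs 4: x=1 → posterior Normal(967/236, 22/59)
obs 5: x=-1 → posterior Normal(304/97, 88/291)
obs 6: x=1 → posterior Normal(967/346, 44/173)
obs 7: x=1/2 → posterior Normal(1989/802, 88/401)
obs 8: x=4 → posterior Normal(2429/912, 11/57)
obs 9: x=-7/4 → posterior Normal(639/292, 88/511)
obs 10: x=-3 → posterior Normal(3813/2264, 44/283)
obs 11: x=4 → posterior Normal(4693/2484, 88/621)
obs 12: x=-2 → posterior Normal(4253/2704, 22/169)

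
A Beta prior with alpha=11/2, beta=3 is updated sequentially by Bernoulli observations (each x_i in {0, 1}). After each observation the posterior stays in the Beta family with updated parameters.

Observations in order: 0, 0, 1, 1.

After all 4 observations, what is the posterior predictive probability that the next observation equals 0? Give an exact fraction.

obs 1: x=0 → posterior Beta(11/2, 4)
obs 2: x=0 → posterior Beta(11/2, 5)
obs 3: x=1 → posterior Beta(13/2, 5)
obs 4: x=1 → posterior Beta(15/2, 5)

2/5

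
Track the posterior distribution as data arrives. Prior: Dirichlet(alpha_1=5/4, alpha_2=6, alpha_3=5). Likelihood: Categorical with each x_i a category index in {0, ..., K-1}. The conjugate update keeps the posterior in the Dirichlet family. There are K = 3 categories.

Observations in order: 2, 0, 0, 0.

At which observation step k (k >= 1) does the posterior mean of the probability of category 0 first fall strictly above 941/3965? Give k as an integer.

obs 1: x=2 → posterior Dirichlet(5/4, 6, 6)
obs 2: x=0 → posterior Dirichlet(9/4, 6, 6)
obs 3: x=0 → posterior Dirichlet(13/4, 6, 6)
obs 4: x=0 → posterior Dirichlet(17/4, 6, 6)

k = 4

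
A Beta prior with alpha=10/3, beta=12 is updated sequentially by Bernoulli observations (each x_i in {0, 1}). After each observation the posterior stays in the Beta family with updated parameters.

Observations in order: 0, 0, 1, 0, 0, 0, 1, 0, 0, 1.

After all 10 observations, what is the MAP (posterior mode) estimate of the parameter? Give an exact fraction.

obs 1: x=0 → posterior Beta(10/3, 13)
obs 2: x=0 → posterior Beta(10/3, 14)
obs 3: x=1 → posterior Beta(13/3, 14)
obs 4: x=0 → posterior Beta(13/3, 15)
obs 5: x=0 → posterior Beta(13/3, 16)
obs 6: x=0 → posterior Beta(13/3, 17)
obs 7: x=1 → posterior Beta(16/3, 17)
obs 8: x=0 → posterior Beta(16/3, 18)
obs 9: x=0 → posterior Beta(16/3, 19)
obs 10: x=1 → posterior Beta(19/3, 19)

8/35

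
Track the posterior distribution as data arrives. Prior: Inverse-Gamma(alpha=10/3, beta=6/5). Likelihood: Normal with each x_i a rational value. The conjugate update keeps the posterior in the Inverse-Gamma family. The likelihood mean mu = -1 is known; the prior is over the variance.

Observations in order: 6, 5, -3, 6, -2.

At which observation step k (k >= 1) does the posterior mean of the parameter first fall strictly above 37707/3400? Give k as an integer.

k = 2

obs 1: x=6 → posterior Inverse-Gamma(23/6, 257/10)
obs 2: x=5 → posterior Inverse-Gamma(13/3, 437/10)
obs 3: x=-3 → posterior Inverse-Gamma(29/6, 457/10)
obs 4: x=6 → posterior Inverse-Gamma(16/3, 351/5)
obs 5: x=-2 → posterior Inverse-Gamma(35/6, 707/10)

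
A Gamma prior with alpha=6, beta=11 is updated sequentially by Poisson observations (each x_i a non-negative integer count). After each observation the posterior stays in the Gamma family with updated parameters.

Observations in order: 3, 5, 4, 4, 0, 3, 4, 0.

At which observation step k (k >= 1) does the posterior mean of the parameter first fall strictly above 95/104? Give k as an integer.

k = 2

obs 1: x=3 → posterior Gamma(9, 12)
obs 2: x=5 → posterior Gamma(14, 13)
obs 3: x=4 → posterior Gamma(18, 14)
obs 4: x=4 → posterior Gamma(22, 15)
obs 5: x=0 → posterior Gamma(22, 16)
obs 6: x=3 → posterior Gamma(25, 17)
obs 7: x=4 → posterior Gamma(29, 18)
obs 8: x=0 → posterior Gamma(29, 19)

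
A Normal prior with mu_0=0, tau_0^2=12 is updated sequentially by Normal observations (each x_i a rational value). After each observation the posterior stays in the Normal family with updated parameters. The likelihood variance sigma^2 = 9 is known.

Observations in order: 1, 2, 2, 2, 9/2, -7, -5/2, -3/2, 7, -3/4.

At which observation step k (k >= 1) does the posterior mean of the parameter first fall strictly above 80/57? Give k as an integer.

obs 1: x=1 → posterior Normal(4/7, 36/7)
obs 2: x=2 → posterior Normal(12/11, 36/11)
obs 3: x=2 → posterior Normal(4/3, 12/5)
obs 4: x=2 → posterior Normal(28/19, 36/19)
obs 5: x=9/2 → posterior Normal(2, 36/23)
obs 6: x=-7 → posterior Normal(2/3, 4/3)
obs 7: x=-5/2 → posterior Normal(8/31, 36/31)
obs 8: x=-3/2 → posterior Normal(2/35, 36/35)
obs 9: x=7 → posterior Normal(10/13, 12/13)
obs 10: x=-3/4 → posterior Normal(27/43, 36/43)

k = 4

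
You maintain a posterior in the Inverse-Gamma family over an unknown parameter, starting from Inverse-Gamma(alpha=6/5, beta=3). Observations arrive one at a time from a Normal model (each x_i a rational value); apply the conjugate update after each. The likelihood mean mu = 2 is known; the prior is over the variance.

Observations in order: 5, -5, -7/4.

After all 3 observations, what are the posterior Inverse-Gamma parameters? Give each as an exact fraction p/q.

alpha=27/10, beta=1249/32

obs 1: x=5 → posterior Inverse-Gamma(17/10, 15/2)
obs 2: x=-5 → posterior Inverse-Gamma(11/5, 32)
obs 3: x=-7/4 → posterior Inverse-Gamma(27/10, 1249/32)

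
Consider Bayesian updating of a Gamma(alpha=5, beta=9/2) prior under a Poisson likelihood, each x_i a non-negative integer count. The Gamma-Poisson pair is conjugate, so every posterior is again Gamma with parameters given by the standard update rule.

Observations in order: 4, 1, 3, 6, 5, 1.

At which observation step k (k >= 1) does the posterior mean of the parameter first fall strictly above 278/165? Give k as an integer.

k = 3

obs 1: x=4 → posterior Gamma(9, 11/2)
obs 2: x=1 → posterior Gamma(10, 13/2)
obs 3: x=3 → posterior Gamma(13, 15/2)
obs 4: x=6 → posterior Gamma(19, 17/2)
obs 5: x=5 → posterior Gamma(24, 19/2)
obs 6: x=1 → posterior Gamma(25, 21/2)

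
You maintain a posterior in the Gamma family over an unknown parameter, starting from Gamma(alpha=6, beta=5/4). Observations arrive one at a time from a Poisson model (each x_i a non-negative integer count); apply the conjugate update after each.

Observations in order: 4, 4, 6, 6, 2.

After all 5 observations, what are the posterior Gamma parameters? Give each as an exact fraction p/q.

alpha=28, beta=25/4

obs 1: x=4 → posterior Gamma(10, 9/4)
obs 2: x=4 → posterior Gamma(14, 13/4)
obs 3: x=6 → posterior Gamma(20, 17/4)
obs 4: x=6 → posterior Gamma(26, 21/4)
obs 5: x=2 → posterior Gamma(28, 25/4)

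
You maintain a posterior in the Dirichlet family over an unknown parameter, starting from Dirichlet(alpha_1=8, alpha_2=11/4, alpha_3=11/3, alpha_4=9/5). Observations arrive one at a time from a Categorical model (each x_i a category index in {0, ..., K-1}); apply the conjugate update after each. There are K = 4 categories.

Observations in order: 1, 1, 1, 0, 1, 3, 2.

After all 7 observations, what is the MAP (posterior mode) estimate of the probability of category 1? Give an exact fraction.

345/1153

obs 1: x=1 → posterior Dirichlet(8, 15/4, 11/3, 9/5)
obs 2: x=1 → posterior Dirichlet(8, 19/4, 11/3, 9/5)
obs 3: x=1 → posterior Dirichlet(8, 23/4, 11/3, 9/5)
obs 4: x=0 → posterior Dirichlet(9, 23/4, 11/3, 9/5)
obs 5: x=1 → posterior Dirichlet(9, 27/4, 11/3, 9/5)
obs 6: x=3 → posterior Dirichlet(9, 27/4, 11/3, 14/5)
obs 7: x=2 → posterior Dirichlet(9, 27/4, 14/3, 14/5)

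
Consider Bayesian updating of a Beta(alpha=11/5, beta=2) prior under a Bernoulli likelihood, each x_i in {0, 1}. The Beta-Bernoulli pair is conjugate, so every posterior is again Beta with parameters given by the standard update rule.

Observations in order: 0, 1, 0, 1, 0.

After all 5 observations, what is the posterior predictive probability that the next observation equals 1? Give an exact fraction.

obs 1: x=0 → posterior Beta(11/5, 3)
obs 2: x=1 → posterior Beta(16/5, 3)
obs 3: x=0 → posterior Beta(16/5, 4)
obs 4: x=1 → posterior Beta(21/5, 4)
obs 5: x=0 → posterior Beta(21/5, 5)

21/46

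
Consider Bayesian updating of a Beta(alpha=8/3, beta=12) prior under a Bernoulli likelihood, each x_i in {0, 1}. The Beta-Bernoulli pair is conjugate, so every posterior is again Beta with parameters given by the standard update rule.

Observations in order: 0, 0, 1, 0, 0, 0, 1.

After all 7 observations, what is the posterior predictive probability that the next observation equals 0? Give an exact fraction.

obs 1: x=0 → posterior Beta(8/3, 13)
obs 2: x=0 → posterior Beta(8/3, 14)
obs 3: x=1 → posterior Beta(11/3, 14)
obs 4: x=0 → posterior Beta(11/3, 15)
obs 5: x=0 → posterior Beta(11/3, 16)
obs 6: x=0 → posterior Beta(11/3, 17)
obs 7: x=1 → posterior Beta(14/3, 17)

51/65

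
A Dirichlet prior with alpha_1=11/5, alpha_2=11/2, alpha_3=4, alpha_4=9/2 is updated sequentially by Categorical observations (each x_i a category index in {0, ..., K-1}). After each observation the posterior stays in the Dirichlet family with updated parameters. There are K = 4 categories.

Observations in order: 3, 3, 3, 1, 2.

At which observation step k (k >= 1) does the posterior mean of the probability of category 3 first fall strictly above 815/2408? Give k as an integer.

k = 2

obs 1: x=3 → posterior Dirichlet(11/5, 11/2, 4, 11/2)
obs 2: x=3 → posterior Dirichlet(11/5, 11/2, 4, 13/2)
obs 3: x=3 → posterior Dirichlet(11/5, 11/2, 4, 15/2)
obs 4: x=1 → posterior Dirichlet(11/5, 13/2, 4, 15/2)
obs 5: x=2 → posterior Dirichlet(11/5, 13/2, 5, 15/2)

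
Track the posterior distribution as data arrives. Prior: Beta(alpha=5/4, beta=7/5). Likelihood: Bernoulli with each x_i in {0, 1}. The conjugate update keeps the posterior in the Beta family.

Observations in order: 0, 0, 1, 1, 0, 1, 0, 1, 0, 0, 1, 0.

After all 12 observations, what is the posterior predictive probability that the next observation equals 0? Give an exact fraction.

168/293

obs 1: x=0 → posterior Beta(5/4, 12/5)
obs 2: x=0 → posterior Beta(5/4, 17/5)
obs 3: x=1 → posterior Beta(9/4, 17/5)
obs 4: x=1 → posterior Beta(13/4, 17/5)
obs 5: x=0 → posterior Beta(13/4, 22/5)
obs 6: x=1 → posterior Beta(17/4, 22/5)
obs 7: x=0 → posterior Beta(17/4, 27/5)
obs 8: x=1 → posterior Beta(21/4, 27/5)
obs 9: x=0 → posterior Beta(21/4, 32/5)
obs 10: x=0 → posterior Beta(21/4, 37/5)
obs 11: x=1 → posterior Beta(25/4, 37/5)
obs 12: x=0 → posterior Beta(25/4, 42/5)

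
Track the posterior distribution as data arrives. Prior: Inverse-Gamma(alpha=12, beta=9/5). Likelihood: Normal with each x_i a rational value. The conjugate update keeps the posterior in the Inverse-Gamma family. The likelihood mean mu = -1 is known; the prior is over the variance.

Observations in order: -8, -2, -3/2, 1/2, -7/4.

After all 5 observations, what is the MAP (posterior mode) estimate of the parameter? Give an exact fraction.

obs 1: x=-8 → posterior Inverse-Gamma(25/2, 263/10)
obs 2: x=-2 → posterior Inverse-Gamma(13, 134/5)
obs 3: x=-3/2 → posterior Inverse-Gamma(27/2, 1077/40)
obs 4: x=1/2 → posterior Inverse-Gamma(14, 561/20)
obs 5: x=-7/4 → posterior Inverse-Gamma(29/2, 4533/160)

4533/2480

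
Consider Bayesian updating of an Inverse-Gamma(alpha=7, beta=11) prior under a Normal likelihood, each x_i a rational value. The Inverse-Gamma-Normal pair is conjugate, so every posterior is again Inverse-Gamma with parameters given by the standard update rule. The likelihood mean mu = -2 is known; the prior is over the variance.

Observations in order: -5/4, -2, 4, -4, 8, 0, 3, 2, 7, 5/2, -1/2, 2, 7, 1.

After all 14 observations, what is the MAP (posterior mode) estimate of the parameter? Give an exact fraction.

6673/480

obs 1: x=-5/4 → posterior Inverse-Gamma(15/2, 361/32)
obs 2: x=-2 → posterior Inverse-Gamma(8, 361/32)
obs 3: x=4 → posterior Inverse-Gamma(17/2, 937/32)
obs 4: x=-4 → posterior Inverse-Gamma(9, 1001/32)
obs 5: x=8 → posterior Inverse-Gamma(19/2, 2601/32)
obs 6: x=0 → posterior Inverse-Gamma(10, 2665/32)
obs 7: x=3 → posterior Inverse-Gamma(21/2, 3065/32)
obs 8: x=2 → posterior Inverse-Gamma(11, 3321/32)
obs 9: x=7 → posterior Inverse-Gamma(23/2, 4617/32)
obs 10: x=5/2 → posterior Inverse-Gamma(12, 4941/32)
obs 11: x=-1/2 → posterior Inverse-Gamma(25/2, 4977/32)
obs 12: x=2 → posterior Inverse-Gamma(13, 5233/32)
obs 13: x=7 → posterior Inverse-Gamma(27/2, 6529/32)
obs 14: x=1 → posterior Inverse-Gamma(14, 6673/32)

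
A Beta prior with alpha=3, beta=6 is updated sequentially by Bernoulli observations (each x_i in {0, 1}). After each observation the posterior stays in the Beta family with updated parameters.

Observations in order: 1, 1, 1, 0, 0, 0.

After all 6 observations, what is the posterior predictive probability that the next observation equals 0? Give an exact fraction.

3/5

obs 1: x=1 → posterior Beta(4, 6)
obs 2: x=1 → posterior Beta(5, 6)
obs 3: x=1 → posterior Beta(6, 6)
obs 4: x=0 → posterior Beta(6, 7)
obs 5: x=0 → posterior Beta(6, 8)
obs 6: x=0 → posterior Beta(6, 9)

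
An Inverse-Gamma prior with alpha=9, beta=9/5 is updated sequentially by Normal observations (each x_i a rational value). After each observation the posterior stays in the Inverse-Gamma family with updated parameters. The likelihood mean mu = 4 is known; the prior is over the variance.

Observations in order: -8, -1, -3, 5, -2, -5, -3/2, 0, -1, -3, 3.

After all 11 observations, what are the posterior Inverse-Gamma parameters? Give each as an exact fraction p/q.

alpha=29/2, beta=9217/40

obs 1: x=-8 → posterior Inverse-Gamma(19/2, 369/5)
obs 2: x=-1 → posterior Inverse-Gamma(10, 863/10)
obs 3: x=-3 → posterior Inverse-Gamma(21/2, 554/5)
obs 4: x=5 → posterior Inverse-Gamma(11, 1113/10)
obs 5: x=-2 → posterior Inverse-Gamma(23/2, 1293/10)
obs 6: x=-5 → posterior Inverse-Gamma(12, 849/5)
obs 7: x=-3/2 → posterior Inverse-Gamma(25/2, 7397/40)
obs 8: x=0 → posterior Inverse-Gamma(13, 7717/40)
obs 9: x=-1 → posterior Inverse-Gamma(27/2, 8217/40)
obs 10: x=-3 → posterior Inverse-Gamma(14, 9197/40)
obs 11: x=3 → posterior Inverse-Gamma(29/2, 9217/40)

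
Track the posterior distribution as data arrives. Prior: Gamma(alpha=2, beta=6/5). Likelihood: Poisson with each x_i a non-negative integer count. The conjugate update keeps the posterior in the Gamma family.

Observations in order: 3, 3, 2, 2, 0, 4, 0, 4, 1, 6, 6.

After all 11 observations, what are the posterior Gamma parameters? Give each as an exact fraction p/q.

alpha=33, beta=61/5

obs 1: x=3 → posterior Gamma(5, 11/5)
obs 2: x=3 → posterior Gamma(8, 16/5)
obs 3: x=2 → posterior Gamma(10, 21/5)
obs 4: x=2 → posterior Gamma(12, 26/5)
obs 5: x=0 → posterior Gamma(12, 31/5)
obs 6: x=4 → posterior Gamma(16, 36/5)
obs 7: x=0 → posterior Gamma(16, 41/5)
obs 8: x=4 → posterior Gamma(20, 46/5)
obs 9: x=1 → posterior Gamma(21, 51/5)
obs 10: x=6 → posterior Gamma(27, 56/5)
obs 11: x=6 → posterior Gamma(33, 61/5)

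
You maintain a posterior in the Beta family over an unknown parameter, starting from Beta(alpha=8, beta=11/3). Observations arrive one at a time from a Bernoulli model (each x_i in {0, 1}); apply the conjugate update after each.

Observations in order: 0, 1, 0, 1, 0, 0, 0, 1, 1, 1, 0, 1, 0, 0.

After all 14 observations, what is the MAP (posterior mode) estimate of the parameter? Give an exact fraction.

39/71

obs 1: x=0 → posterior Beta(8, 14/3)
obs 2: x=1 → posterior Beta(9, 14/3)
obs 3: x=0 → posterior Beta(9, 17/3)
obs 4: x=1 → posterior Beta(10, 17/3)
obs 5: x=0 → posterior Beta(10, 20/3)
obs 6: x=0 → posterior Beta(10, 23/3)
obs 7: x=0 → posterior Beta(10, 26/3)
obs 8: x=1 → posterior Beta(11, 26/3)
obs 9: x=1 → posterior Beta(12, 26/3)
obs 10: x=1 → posterior Beta(13, 26/3)
obs 11: x=0 → posterior Beta(13, 29/3)
obs 12: x=1 → posterior Beta(14, 29/3)
obs 13: x=0 → posterior Beta(14, 32/3)
obs 14: x=0 → posterior Beta(14, 35/3)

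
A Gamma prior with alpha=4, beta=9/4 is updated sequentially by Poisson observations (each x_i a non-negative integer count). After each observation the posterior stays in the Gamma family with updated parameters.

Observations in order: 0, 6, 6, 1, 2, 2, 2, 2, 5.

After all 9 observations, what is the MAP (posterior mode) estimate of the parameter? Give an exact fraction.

116/45

obs 1: x=0 → posterior Gamma(4, 13/4)
obs 2: x=6 → posterior Gamma(10, 17/4)
obs 3: x=6 → posterior Gamma(16, 21/4)
obs 4: x=1 → posterior Gamma(17, 25/4)
obs 5: x=2 → posterior Gamma(19, 29/4)
obs 6: x=2 → posterior Gamma(21, 33/4)
obs 7: x=2 → posterior Gamma(23, 37/4)
obs 8: x=2 → posterior Gamma(25, 41/4)
obs 9: x=5 → posterior Gamma(30, 45/4)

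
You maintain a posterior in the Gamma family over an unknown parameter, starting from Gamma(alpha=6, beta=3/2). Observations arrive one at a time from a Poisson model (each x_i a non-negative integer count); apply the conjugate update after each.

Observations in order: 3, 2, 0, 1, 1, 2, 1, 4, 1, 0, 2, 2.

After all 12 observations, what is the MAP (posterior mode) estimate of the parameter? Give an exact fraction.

obs 1: x=3 → posterior Gamma(9, 5/2)
obs 2: x=2 → posterior Gamma(11, 7/2)
obs 3: x=0 → posterior Gamma(11, 9/2)
obs 4: x=1 → posterior Gamma(12, 11/2)
obs 5: x=1 → posterior Gamma(13, 13/2)
obs 6: x=2 → posterior Gamma(15, 15/2)
obs 7: x=1 → posterior Gamma(16, 17/2)
obs 8: x=4 → posterior Gamma(20, 19/2)
obs 9: x=1 → posterior Gamma(21, 21/2)
obs 10: x=0 → posterior Gamma(21, 23/2)
obs 11: x=2 → posterior Gamma(23, 25/2)
obs 12: x=2 → posterior Gamma(25, 27/2)

16/9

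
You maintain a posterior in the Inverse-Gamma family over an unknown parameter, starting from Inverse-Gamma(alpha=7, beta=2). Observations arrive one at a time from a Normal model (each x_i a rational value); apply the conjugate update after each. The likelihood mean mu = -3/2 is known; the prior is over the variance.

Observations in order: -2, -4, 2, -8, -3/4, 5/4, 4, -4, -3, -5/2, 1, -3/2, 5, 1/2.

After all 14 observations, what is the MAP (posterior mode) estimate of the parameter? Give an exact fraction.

obs 1: x=-2 → posterior Inverse-Gamma(15/2, 17/8)
obs 2: x=-4 → posterior Inverse-Gamma(8, 21/4)
obs 3: x=2 → posterior Inverse-Gamma(17/2, 91/8)
obs 4: x=-8 → posterior Inverse-Gamma(9, 65/2)
obs 5: x=-3/4 → posterior Inverse-Gamma(19/2, 1049/32)
obs 6: x=5/4 → posterior Inverse-Gamma(10, 585/16)
obs 7: x=4 → posterior Inverse-Gamma(21/2, 827/16)
obs 8: x=-4 → posterior Inverse-Gamma(11, 877/16)
obs 9: x=-3 → posterior Inverse-Gamma(23/2, 895/16)
obs 10: x=-5/2 → posterior Inverse-Gamma(12, 903/16)
obs 11: x=1 → posterior Inverse-Gamma(25/2, 953/16)
obs 12: x=-3/2 → posterior Inverse-Gamma(13, 953/16)
obs 13: x=5 → posterior Inverse-Gamma(27/2, 1291/16)
obs 14: x=1/2 → posterior Inverse-Gamma(14, 1323/16)

441/80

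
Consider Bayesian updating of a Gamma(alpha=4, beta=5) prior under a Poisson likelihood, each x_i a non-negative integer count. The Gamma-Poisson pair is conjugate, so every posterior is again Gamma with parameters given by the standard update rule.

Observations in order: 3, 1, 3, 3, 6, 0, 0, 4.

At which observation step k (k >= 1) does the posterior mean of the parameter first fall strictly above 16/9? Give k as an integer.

k = 5

obs 1: x=3 → posterior Gamma(7, 6)
obs 2: x=1 → posterior Gamma(8, 7)
obs 3: x=3 → posterior Gamma(11, 8)
obs 4: x=3 → posterior Gamma(14, 9)
obs 5: x=6 → posterior Gamma(20, 10)
obs 6: x=0 → posterior Gamma(20, 11)
obs 7: x=0 → posterior Gamma(20, 12)
obs 8: x=4 → posterior Gamma(24, 13)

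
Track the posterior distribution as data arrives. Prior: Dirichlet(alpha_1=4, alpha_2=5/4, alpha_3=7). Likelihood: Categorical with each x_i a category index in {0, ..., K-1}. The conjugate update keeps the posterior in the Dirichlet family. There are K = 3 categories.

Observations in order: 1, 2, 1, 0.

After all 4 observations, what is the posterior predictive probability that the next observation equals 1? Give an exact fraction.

1/5

obs 1: x=1 → posterior Dirichlet(4, 9/4, 7)
obs 2: x=2 → posterior Dirichlet(4, 9/4, 8)
obs 3: x=1 → posterior Dirichlet(4, 13/4, 8)
obs 4: x=0 → posterior Dirichlet(5, 13/4, 8)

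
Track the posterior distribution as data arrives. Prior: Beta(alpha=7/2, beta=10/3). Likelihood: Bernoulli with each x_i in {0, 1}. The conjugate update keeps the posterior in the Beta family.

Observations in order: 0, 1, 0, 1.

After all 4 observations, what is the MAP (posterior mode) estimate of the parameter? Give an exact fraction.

27/53

obs 1: x=0 → posterior Beta(7/2, 13/3)
obs 2: x=1 → posterior Beta(9/2, 13/3)
obs 3: x=0 → posterior Beta(9/2, 16/3)
obs 4: x=1 → posterior Beta(11/2, 16/3)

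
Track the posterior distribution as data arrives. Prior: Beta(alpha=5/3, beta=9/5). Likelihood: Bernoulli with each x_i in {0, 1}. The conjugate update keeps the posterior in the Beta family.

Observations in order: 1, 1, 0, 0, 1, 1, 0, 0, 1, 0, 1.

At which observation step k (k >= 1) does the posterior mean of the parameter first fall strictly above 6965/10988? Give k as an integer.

k = 2

obs 1: x=1 → posterior Beta(8/3, 9/5)
obs 2: x=1 → posterior Beta(11/3, 9/5)
obs 3: x=0 → posterior Beta(11/3, 14/5)
obs 4: x=0 → posterior Beta(11/3, 19/5)
obs 5: x=1 → posterior Beta(14/3, 19/5)
obs 6: x=1 → posterior Beta(17/3, 19/5)
obs 7: x=0 → posterior Beta(17/3, 24/5)
obs 8: x=0 → posterior Beta(17/3, 29/5)
obs 9: x=1 → posterior Beta(20/3, 29/5)
obs 10: x=0 → posterior Beta(20/3, 34/5)
obs 11: x=1 → posterior Beta(23/3, 34/5)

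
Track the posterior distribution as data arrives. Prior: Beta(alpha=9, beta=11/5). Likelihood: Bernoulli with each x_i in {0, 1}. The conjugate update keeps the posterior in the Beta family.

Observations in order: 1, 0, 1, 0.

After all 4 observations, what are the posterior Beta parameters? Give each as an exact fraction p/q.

obs 1: x=1 → posterior Beta(10, 11/5)
obs 2: x=0 → posterior Beta(10, 16/5)
obs 3: x=1 → posterior Beta(11, 16/5)
obs 4: x=0 → posterior Beta(11, 21/5)

alpha=11, beta=21/5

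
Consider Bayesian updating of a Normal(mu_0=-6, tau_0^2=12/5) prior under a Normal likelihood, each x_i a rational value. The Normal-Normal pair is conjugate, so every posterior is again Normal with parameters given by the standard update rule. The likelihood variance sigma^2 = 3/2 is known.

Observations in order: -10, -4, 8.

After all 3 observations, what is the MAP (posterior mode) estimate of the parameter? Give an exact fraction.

obs 1: x=-10 → posterior Normal(-110/13, 12/13)
obs 2: x=-4 → posterior Normal(-142/21, 4/7)
obs 3: x=8 → posterior Normal(-78/29, 12/29)

-78/29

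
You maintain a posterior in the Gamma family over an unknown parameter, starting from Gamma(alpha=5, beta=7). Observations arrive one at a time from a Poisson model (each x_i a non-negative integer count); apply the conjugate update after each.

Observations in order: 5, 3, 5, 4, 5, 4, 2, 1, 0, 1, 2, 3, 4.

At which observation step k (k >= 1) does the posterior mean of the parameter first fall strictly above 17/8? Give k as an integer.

obs 1: x=5 → posterior Gamma(10, 8)
obs 2: x=3 → posterior Gamma(13, 9)
obs 3: x=5 → posterior Gamma(18, 10)
obs 4: x=4 → posterior Gamma(22, 11)
obs 5: x=5 → posterior Gamma(27, 12)
obs 6: x=4 → posterior Gamma(31, 13)
obs 7: x=2 → posterior Gamma(33, 14)
obs 8: x=1 → posterior Gamma(34, 15)
obs 9: x=0 → posterior Gamma(34, 16)
obs 10: x=1 → posterior Gamma(35, 17)
obs 11: x=2 → posterior Gamma(37, 18)
obs 12: x=3 → posterior Gamma(40, 19)
obs 13: x=4 → posterior Gamma(44, 20)

k = 5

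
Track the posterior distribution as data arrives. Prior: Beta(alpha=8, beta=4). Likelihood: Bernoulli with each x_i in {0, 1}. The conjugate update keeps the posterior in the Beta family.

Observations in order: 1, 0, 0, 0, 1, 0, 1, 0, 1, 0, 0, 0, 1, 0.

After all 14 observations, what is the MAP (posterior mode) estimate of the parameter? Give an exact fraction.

1/2

obs 1: x=1 → posterior Beta(9, 4)
obs 2: x=0 → posterior Beta(9, 5)
obs 3: x=0 → posterior Beta(9, 6)
obs 4: x=0 → posterior Beta(9, 7)
obs 5: x=1 → posterior Beta(10, 7)
obs 6: x=0 → posterior Beta(10, 8)
obs 7: x=1 → posterior Beta(11, 8)
obs 8: x=0 → posterior Beta(11, 9)
obs 9: x=1 → posterior Beta(12, 9)
obs 10: x=0 → posterior Beta(12, 10)
obs 11: x=0 → posterior Beta(12, 11)
obs 12: x=0 → posterior Beta(12, 12)
obs 13: x=1 → posterior Beta(13, 12)
obs 14: x=0 → posterior Beta(13, 13)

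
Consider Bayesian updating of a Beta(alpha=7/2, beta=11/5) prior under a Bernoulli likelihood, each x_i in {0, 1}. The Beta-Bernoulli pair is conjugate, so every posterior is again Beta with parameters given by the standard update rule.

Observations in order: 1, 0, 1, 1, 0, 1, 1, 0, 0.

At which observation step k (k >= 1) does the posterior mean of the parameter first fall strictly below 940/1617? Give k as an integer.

obs 1: x=1 → posterior Beta(9/2, 11/5)
obs 2: x=0 → posterior Beta(9/2, 16/5)
obs 3: x=1 → posterior Beta(11/2, 16/5)
obs 4: x=1 → posterior Beta(13/2, 16/5)
obs 5: x=0 → posterior Beta(13/2, 21/5)
obs 6: x=1 → posterior Beta(15/2, 21/5)
obs 7: x=1 → posterior Beta(17/2, 21/5)
obs 8: x=0 → posterior Beta(17/2, 26/5)
obs 9: x=0 → posterior Beta(17/2, 31/5)

k = 9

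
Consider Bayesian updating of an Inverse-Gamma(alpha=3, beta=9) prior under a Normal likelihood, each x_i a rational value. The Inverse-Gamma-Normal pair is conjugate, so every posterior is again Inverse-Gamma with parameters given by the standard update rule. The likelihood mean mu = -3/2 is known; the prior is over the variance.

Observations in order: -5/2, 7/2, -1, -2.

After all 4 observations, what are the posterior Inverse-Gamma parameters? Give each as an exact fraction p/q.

obs 1: x=-5/2 → posterior Inverse-Gamma(7/2, 19/2)
obs 2: x=7/2 → posterior Inverse-Gamma(4, 22)
obs 3: x=-1 → posterior Inverse-Gamma(9/2, 177/8)
obs 4: x=-2 → posterior Inverse-Gamma(5, 89/4)

alpha=5, beta=89/4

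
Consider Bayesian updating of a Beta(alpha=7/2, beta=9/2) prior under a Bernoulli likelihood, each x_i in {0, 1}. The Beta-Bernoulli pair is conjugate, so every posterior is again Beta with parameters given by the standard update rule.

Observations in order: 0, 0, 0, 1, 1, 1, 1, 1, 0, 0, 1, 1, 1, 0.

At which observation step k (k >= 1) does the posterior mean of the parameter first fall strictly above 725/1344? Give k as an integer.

obs 1: x=0 → posterior Beta(7/2, 11/2)
obs 2: x=0 → posterior Beta(7/2, 13/2)
obs 3: x=0 → posterior Beta(7/2, 15/2)
obs 4: x=1 → posterior Beta(9/2, 15/2)
obs 5: x=1 → posterior Beta(11/2, 15/2)
obs 6: x=1 → posterior Beta(13/2, 15/2)
obs 7: x=1 → posterior Beta(15/2, 15/2)
obs 8: x=1 → posterior Beta(17/2, 15/2)
obs 9: x=0 → posterior Beta(17/2, 17/2)
obs 10: x=0 → posterior Beta(17/2, 19/2)
obs 11: x=1 → posterior Beta(19/2, 19/2)
obs 12: x=1 → posterior Beta(21/2, 19/2)
obs 13: x=1 → posterior Beta(23/2, 19/2)
obs 14: x=0 → posterior Beta(23/2, 21/2)

k = 13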